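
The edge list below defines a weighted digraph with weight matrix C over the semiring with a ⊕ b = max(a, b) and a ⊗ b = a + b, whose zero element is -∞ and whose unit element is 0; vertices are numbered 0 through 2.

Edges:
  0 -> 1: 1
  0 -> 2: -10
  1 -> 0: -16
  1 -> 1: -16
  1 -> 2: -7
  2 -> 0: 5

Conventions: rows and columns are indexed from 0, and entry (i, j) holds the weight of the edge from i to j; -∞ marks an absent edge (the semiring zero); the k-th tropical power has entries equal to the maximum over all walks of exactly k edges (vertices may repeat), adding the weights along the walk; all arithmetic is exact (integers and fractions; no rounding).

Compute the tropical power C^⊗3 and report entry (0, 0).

C^⊗2:
  [-5, -15, -6]
  [-2, -15, -23]
  [-∞, 6, -5]
C^⊗3:
  [-1, -4, -15]
  [-18, -1, -12]
  [0, -10, -1]
Key observation: the optimum is the walk 0->1->2->0, with weight 1 + (-7) + 5 = -1.
Optimal value attained by: walk 0->1->2->0.
Answer: (C^⊗3)[0][0] = -1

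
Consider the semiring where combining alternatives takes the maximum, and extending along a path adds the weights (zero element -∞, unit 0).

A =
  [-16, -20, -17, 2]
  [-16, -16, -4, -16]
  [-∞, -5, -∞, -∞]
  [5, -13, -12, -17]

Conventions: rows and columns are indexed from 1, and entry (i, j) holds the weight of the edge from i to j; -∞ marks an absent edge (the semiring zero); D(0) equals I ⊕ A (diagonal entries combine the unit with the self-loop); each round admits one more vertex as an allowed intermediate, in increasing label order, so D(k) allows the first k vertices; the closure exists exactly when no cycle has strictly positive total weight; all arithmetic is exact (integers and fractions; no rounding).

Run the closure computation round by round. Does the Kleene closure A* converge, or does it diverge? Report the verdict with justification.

D(0):
  [0, -20, -17, 2]
  [-16, 0, -4, -16]
  [-∞, -5, 0, -∞]
  [5, -13, -12, 0]
Detection: at round 1, diagonal entry (4, 4) turns strictly positive.
Key observation: the cycle 4->1->4 has total weight 5 + 2, which is strictly positive.
Answer: DIVERGES — positive cycle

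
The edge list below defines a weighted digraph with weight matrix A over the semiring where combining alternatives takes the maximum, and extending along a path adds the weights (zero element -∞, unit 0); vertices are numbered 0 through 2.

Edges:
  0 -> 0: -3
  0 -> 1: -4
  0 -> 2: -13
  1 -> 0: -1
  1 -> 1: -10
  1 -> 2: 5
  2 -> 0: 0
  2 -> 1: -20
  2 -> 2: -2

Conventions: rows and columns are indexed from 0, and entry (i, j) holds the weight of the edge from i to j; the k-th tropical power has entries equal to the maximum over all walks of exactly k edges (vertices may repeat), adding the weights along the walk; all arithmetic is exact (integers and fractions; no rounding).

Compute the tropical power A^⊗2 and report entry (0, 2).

A^⊗2:
  [-5, -7, 1]
  [5, -5, 3]
  [-2, -4, -4]
Key observation: the optimum is the walk 0->1->2, with weight (-4) + 5 = 1.
Optimal value attained by: walk 0->1->2.
Answer: (A^⊗2)[0][2] = 1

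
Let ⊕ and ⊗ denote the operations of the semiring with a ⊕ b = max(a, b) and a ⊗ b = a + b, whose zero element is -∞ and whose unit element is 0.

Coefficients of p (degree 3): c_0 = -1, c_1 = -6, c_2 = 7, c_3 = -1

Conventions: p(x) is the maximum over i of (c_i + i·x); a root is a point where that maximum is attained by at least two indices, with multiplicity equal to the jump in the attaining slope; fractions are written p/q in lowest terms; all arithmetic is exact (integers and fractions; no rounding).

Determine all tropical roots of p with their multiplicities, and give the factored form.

hull edge (i=0, c=-1) to (i=2, c=7): slope 4, span 2
hull edge (i=2, c=7) to (i=3, c=-1): slope -8, span 1
Factored form: p(x) = -1 ⊗ (x ⊕ (-4)) ⊗ (x ⊕ (-4)) ⊗ (x ⊕ 8)
Answer: roots = -4 (mult 2), 8 (mult 1)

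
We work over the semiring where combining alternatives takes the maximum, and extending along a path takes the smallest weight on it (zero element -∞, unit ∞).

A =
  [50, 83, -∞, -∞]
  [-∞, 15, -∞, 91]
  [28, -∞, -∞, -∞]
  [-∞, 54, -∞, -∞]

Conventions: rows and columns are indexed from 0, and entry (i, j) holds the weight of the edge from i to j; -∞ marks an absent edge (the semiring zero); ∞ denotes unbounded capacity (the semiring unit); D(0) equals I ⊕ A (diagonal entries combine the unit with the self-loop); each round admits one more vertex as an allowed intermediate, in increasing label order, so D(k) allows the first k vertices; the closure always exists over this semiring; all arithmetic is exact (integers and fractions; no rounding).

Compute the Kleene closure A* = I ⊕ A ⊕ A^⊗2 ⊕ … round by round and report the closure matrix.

D(0):
  [∞, 83, -∞, -∞]
  [-∞, ∞, -∞, 91]
  [28, -∞, ∞, -∞]
  [-∞, 54, -∞, ∞]
D(1):
  [∞, 83, -∞, -∞]
  [-∞, ∞, -∞, 91]
  [28, 28, ∞, -∞]
  [-∞, 54, -∞, ∞]
D(2):
  [∞, 83, -∞, 83]
  [-∞, ∞, -∞, 91]
  [28, 28, ∞, 28]
  [-∞, 54, -∞, ∞]
D(3):
  [∞, 83, -∞, 83]
  [-∞, ∞, -∞, 91]
  [28, 28, ∞, 28]
  [-∞, 54, -∞, ∞]
D(4):
  [∞, 83, -∞, 83]
  [-∞, ∞, -∞, 91]
  [28, 28, ∞, 28]
  [-∞, 54, -∞, ∞]
Answer: A* = [[∞, 83, -∞, 83], [-∞, ∞, -∞, 91], [28, 28, ∞, 28], [-∞, 54, -∞, ∞]]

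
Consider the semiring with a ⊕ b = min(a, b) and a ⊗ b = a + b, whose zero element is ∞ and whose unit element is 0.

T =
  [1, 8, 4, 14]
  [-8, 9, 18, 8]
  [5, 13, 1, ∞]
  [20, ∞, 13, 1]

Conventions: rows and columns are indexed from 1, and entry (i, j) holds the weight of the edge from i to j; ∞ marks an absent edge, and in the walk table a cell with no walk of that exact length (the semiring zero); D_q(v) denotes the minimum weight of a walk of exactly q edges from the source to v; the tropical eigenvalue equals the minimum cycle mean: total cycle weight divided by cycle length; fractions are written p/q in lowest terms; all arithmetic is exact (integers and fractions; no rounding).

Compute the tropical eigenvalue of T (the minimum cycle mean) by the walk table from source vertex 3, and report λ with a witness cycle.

q=0: [∞, ∞, 0, ∞]
q=1: [5, 13, 1, ∞]
q=2: [5, 13, 2, 19]
q=3: [5, 13, 3, 19]
q=4: [5, 13, 4, 19]
Optimal cycle mean attained by: cycle 1->2->1, total 8 + (-8), length 2.
Answer: λ = 0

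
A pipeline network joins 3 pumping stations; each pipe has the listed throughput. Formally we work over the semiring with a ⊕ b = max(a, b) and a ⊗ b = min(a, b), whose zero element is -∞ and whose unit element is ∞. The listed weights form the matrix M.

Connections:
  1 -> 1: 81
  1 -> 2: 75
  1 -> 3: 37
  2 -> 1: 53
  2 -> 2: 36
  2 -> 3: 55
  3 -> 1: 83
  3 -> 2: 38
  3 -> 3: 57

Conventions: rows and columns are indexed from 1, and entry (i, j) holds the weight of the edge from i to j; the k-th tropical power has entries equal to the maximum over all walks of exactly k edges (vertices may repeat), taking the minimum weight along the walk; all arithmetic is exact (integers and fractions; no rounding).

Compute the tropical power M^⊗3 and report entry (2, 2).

M^⊗2:
  [81, 75, 55]
  [55, 53, 55]
  [81, 75, 57]
M^⊗3:
  [81, 75, 55]
  [55, 55, 55]
  [81, 75, 57]
Key observation: the optimum is the walk 2->3->1->2, with weight 55 min 83 min 75 = 55.
Optimal value attained by: walk 2->3->1->2.
Answer: (M^⊗3)[2][2] = 55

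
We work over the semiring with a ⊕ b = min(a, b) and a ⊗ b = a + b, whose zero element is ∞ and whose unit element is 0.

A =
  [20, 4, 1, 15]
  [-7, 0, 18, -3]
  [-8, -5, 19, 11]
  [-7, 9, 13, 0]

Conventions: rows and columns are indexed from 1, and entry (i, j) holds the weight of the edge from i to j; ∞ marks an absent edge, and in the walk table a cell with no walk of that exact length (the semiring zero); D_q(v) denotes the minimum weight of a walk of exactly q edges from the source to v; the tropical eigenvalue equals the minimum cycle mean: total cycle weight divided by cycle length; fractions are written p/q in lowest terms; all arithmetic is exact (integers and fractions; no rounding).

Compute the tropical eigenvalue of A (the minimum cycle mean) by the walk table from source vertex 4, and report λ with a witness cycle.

q=0: [∞, ∞, ∞, 0]
q=1: [-7, 9, 13, 0]
q=2: [-7, -3, -6, 0]
q=3: [-14, -11, -6, -6]
q=4: [-18, -11, -13, -14]
Optimal cycle mean attained by: cycle 1->3->2->1, total 1 + (-5) + (-7), length 3.
Answer: λ = -11/3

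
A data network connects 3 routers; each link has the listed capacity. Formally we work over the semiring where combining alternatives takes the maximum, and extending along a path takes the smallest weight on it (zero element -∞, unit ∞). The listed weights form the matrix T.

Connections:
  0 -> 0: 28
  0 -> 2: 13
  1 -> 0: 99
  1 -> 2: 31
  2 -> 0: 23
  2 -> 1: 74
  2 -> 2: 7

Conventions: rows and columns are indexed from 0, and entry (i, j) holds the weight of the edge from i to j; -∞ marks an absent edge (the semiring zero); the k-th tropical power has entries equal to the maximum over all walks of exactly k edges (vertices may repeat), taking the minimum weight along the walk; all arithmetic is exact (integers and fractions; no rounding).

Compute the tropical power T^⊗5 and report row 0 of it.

T^⊗2:
  [28, 13, 13]
  [28, 31, 13]
  [74, 7, 31]
T^⊗3:
  [28, 13, 13]
  [31, 13, 31]
  [28, 31, 13]
T^⊗4:
  [28, 13, 13]
  [28, 31, 13]
  [31, 13, 31]
T^⊗5:
  [28, 13, 13]
  [31, 13, 31]
  [28, 31, 13]
Answer: row 0 of T^⊗5 = [28, 13, 13]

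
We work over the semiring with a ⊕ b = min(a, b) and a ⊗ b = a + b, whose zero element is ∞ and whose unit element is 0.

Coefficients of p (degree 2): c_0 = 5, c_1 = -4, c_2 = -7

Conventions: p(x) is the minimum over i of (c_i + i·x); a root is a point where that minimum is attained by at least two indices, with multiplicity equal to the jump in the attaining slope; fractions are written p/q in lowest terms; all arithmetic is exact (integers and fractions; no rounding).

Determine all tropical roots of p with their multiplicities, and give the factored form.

hull edge (i=0, c=5) to (i=1, c=-4): slope -9, span 1
hull edge (i=1, c=-4) to (i=2, c=-7): slope -3, span 1
Factored form: p(x) = -7 ⊗ (x ⊕ 3) ⊗ (x ⊕ 9)
Answer: roots = 3 (mult 1), 9 (mult 1)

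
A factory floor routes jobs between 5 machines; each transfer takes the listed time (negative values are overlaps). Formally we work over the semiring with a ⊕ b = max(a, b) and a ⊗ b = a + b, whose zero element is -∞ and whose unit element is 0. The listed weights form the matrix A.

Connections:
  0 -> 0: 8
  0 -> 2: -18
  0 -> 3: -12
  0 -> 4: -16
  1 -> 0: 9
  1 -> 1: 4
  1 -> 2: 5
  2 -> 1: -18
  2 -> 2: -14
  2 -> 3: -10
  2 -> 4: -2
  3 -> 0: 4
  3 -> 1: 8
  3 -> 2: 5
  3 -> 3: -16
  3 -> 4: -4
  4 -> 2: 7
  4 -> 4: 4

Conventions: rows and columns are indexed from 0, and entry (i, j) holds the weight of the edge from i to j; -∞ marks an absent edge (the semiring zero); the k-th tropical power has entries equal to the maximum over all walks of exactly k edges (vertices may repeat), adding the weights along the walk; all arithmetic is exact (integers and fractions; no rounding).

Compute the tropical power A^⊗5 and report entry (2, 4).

A^⊗2:
  [16, -4, -7, -4, -8]
  [17, 8, 9, -3, 3]
  [-6, -2, 5, -24, 2]
  [17, 12, 13, -5, 3]
  [-∞, -11, 11, -3, 8]
A^⊗3:
  [24, 4, 1, 4, 0]
  [25, 12, 13, 5, 7]
  [7, 2, 9, -5, 6]
  [25, 16, 17, 5, 11]
  [1, 5, 15, 1, 12]
A^⊗4:
  [32, 12, 9, 12, 8]
  [33, 16, 17, 13, 11]
  [15, 6, 13, -1, 10]
  [33, 20, 21, 13, 15]
  [14, 9, 19, 5, 16]
A^⊗5:
  [40, 20, 17, 20, 16]
  [41, 21, 21, 21, 17]
  [23, 10, 17, 3, 14]
  [41, 24, 25, 21, 19]
  [22, 13, 23, 9, 20]
Key observation: the optimum is the walk 2->4->4->4->4->4, with weight (-2) + 4 + 4 + 4 + 4 = 14.
Optimal value attained by: walk 2->4->4->4->4->4.
Answer: (A^⊗5)[2][4] = 14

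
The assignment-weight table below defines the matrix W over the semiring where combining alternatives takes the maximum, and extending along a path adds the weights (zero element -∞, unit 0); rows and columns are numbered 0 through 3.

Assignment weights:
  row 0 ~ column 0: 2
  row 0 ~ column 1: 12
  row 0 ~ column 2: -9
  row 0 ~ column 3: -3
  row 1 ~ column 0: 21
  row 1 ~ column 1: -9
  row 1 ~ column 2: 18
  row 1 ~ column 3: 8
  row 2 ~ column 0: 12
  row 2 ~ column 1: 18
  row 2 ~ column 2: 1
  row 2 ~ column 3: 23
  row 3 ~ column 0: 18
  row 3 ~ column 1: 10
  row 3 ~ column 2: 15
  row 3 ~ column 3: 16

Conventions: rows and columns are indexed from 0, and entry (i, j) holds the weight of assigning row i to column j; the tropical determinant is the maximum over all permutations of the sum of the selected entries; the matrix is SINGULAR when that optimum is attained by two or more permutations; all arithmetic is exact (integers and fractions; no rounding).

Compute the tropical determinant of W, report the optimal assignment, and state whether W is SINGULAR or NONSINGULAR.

σ = (0, 1, 2, 3): 2 + (-9) + 1 + 16 = 10
σ = (0, 1, 3, 2): 2 + (-9) + 23 + 15 = 31
σ = (0, 2, 1, 3): 2 + 18 + 18 + 16 = 54
σ = (0, 2, 3, 1): 2 + 18 + 23 + 10 = 53
σ = (0, 3, 1, 2): 2 + 8 + 18 + 15 = 43
σ = (0, 3, 2, 1): 2 + 8 + 1 + 10 = 21
σ = (1, 0, 2, 3): 12 + 21 + 1 + 16 = 50
σ = (1, 0, 3, 2): 12 + 21 + 23 + 15 = 71
σ = (1, 2, 0, 3): 12 + 18 + 12 + 16 = 58
σ = (1, 2, 3, 0): 12 + 18 + 23 + 18 = 71
σ = (1, 3, 0, 2): 12 + 8 + 12 + 15 = 47
σ = (1, 3, 2, 0): 12 + 8 + 1 + 18 = 39
σ = (2, 0, 1, 3): (-9) + 21 + 18 + 16 = 46
σ = (2, 0, 3, 1): (-9) + 21 + 23 + 10 = 45
σ = (2, 1, 0, 3): (-9) + (-9) + 12 + 16 = 10
σ = (2, 1, 3, 0): (-9) + (-9) + 23 + 18 = 23
σ = (2, 3, 0, 1): (-9) + 8 + 12 + 10 = 21
σ = (2, 3, 1, 0): (-9) + 8 + 18 + 18 = 35
σ = (3, 0, 1, 2): (-3) + 21 + 18 + 15 = 51
σ = (3, 0, 2, 1): (-3) + 21 + 1 + 10 = 29
σ = (3, 1, 0, 2): (-3) + (-9) + 12 + 15 = 15
σ = (3, 1, 2, 0): (-3) + (-9) + 1 + 18 = 7
σ = (3, 2, 0, 1): (-3) + 18 + 12 + 10 = 37
σ = (3, 2, 1, 0): (-3) + 18 + 18 + 18 = 51
Optimal value attained by: σ = (1, 0, 3, 2).
Answer: det⊕(W) = 71; verdict: SINGULAR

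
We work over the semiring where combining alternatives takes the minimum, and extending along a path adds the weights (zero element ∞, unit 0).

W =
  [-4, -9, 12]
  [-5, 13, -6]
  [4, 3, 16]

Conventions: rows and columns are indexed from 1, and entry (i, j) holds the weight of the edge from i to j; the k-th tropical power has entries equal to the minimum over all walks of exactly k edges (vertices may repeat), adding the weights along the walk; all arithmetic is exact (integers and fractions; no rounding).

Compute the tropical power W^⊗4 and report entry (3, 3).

W^⊗2:
  [-14, -13, -15]
  [-9, -14, 7]
  [-2, -5, -3]
W^⊗3:
  [-18, -23, -19]
  [-19, -18, -20]
  [-10, -11, -11]
W^⊗4:
  [-28, -27, -29]
  [-23, -28, -24]
  [-16, -19, -17]
Key observation: the optimum is the walk 3->2->1->2->3, with weight 3 + (-5) + (-9) + (-6) = -17.
Optimal value attained by: walk 3->2->1->2->3.
Answer: (W^⊗4)[3][3] = -17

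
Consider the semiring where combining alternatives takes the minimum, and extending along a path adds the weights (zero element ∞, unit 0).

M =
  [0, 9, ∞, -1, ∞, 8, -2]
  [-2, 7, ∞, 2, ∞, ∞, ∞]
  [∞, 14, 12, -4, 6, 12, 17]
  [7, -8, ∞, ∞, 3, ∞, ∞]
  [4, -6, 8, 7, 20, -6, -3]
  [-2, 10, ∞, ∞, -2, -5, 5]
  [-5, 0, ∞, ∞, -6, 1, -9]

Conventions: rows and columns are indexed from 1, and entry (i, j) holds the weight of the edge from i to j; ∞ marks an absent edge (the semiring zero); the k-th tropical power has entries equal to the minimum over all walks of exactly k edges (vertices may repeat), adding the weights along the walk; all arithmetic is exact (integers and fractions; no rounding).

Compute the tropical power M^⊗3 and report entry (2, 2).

M^⊗2:
  [-7, -9, ∞, -1, -8, -1, -11]
  [-2, -6, ∞, -3, 5, 6, -4]
  [3, -12, 14, 8, -1, 0, 3]
  [-10, -3, 11, -6, 23, -3, 0]
  [-8, -3, 20, -4, -9, -11, -12]
  [-7, -8, 6, -3, -7, -10, -5]
  [-14, -12, 2, -6, -15, -12, -18]
M^⊗3:
  [-16, -14, 0, -8, -17, -14, -20]
  [-9, -11, 13, -4, -10, -3, -13]
  [-14, -7, 7, -10, -3, -7, -6]
  [-10, -14, 23, -11, -6, -8, -12]
  [-17, -15, -1, -9, -18, -16, -21]
  [-12, -13, 1, -8, -12, -15, -14]
  [-23, -21, -7, -15, -24, -21, -27]
Key observation: the optimum is the walk 2->1->4->2, with weight (-2) + (-1) + (-8) = -11.
Optimal value attained by: walk 2->1->4->2.
Answer: (M^⊗3)[2][2] = -11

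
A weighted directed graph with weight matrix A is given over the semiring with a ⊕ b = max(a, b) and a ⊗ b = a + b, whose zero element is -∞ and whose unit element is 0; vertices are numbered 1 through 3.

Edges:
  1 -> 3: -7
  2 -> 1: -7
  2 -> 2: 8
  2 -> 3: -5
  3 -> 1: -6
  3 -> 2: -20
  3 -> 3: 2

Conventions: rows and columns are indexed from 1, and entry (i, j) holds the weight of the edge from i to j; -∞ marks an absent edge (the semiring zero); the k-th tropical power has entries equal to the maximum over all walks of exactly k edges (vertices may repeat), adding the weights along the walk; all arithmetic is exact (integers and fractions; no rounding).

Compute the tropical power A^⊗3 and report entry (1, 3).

A^⊗2:
  [-13, -27, -5]
  [1, 16, 3]
  [-4, -12, 4]
A^⊗3:
  [-11, -19, -3]
  [9, 24, 11]
  [-2, -4, 6]
Key observation: the optimum is the walk 1->3->3->3, with weight (-7) + 2 + 2 = -3.
Optimal value attained by: walk 1->3->3->3.
Answer: (A^⊗3)[1][3] = -3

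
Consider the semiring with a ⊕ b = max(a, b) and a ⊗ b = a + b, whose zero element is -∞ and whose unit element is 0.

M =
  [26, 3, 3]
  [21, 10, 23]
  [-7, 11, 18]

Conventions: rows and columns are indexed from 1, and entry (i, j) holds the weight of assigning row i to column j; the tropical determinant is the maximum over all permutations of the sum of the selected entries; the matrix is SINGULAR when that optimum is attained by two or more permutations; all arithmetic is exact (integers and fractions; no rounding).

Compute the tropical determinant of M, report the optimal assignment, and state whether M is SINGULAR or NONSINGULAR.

σ = (1, 2, 3): 26 + 10 + 18 = 54
σ = (1, 3, 2): 26 + 23 + 11 = 60
σ = (2, 1, 3): 3 + 21 + 18 = 42
σ = (2, 3, 1): 3 + 23 + (-7) = 19
σ = (3, 1, 2): 3 + 21 + 11 = 35
σ = (3, 2, 1): 3 + 10 + (-7) = 6
Optimal value attained by: σ = (1, 3, 2).
Answer: det⊕(M) = 60; verdict: NONSINGULAR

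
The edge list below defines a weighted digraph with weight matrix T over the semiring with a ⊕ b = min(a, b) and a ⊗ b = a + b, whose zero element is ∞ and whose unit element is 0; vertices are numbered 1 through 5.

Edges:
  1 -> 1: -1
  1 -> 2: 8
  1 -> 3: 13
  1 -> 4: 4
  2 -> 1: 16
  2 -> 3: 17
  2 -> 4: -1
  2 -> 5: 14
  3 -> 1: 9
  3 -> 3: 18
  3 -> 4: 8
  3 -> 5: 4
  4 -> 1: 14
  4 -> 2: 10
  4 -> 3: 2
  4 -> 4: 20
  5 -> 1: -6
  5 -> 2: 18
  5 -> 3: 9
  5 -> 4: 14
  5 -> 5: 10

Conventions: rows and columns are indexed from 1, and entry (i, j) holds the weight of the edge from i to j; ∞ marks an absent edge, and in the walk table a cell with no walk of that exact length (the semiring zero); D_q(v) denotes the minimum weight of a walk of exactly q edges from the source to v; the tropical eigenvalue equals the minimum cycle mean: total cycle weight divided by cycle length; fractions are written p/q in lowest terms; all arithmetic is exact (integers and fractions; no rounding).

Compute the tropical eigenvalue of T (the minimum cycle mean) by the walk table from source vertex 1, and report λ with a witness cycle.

q=0: [0, ∞, ∞, ∞, ∞]
q=1: [-1, 8, 13, 4, ∞]
q=2: [-2, 7, 6, 3, 17]
q=3: [-3, 6, 5, 2, 10]
q=4: [-4, 5, 4, 1, 9]
q=5: [-5, 4, 3, 0, 8]
Optimal cycle mean attained by: cycle 1->1, total (-1), length 1.
Answer: λ = -1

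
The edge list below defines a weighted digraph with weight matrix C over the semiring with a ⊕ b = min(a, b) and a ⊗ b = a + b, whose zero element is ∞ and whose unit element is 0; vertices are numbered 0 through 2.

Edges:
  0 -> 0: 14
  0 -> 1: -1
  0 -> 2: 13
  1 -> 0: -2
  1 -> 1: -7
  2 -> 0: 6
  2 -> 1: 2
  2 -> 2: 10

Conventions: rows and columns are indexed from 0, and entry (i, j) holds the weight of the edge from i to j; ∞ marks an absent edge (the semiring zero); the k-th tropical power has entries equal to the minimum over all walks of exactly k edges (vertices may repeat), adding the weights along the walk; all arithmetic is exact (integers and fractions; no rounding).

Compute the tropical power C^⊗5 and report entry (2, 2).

C^⊗2:
  [-3, -8, 23]
  [-9, -14, 11]
  [0, -5, 19]
C^⊗3:
  [-10, -15, 10]
  [-16, -21, 4]
  [-7, -12, 13]
C^⊗4:
  [-17, -22, 3]
  [-23, -28, -3]
  [-14, -19, 6]
C^⊗5:
  [-24, -29, -4]
  [-30, -35, -10]
  [-21, -26, -1]
Key observation: the optimum is the walk 2->1->1->1->0->2, with weight 2 + (-7) + (-7) + (-2) + 13 = -1.
Optimal value attained by: walk 2->1->1->1->0->2.
Answer: (C^⊗5)[2][2] = -1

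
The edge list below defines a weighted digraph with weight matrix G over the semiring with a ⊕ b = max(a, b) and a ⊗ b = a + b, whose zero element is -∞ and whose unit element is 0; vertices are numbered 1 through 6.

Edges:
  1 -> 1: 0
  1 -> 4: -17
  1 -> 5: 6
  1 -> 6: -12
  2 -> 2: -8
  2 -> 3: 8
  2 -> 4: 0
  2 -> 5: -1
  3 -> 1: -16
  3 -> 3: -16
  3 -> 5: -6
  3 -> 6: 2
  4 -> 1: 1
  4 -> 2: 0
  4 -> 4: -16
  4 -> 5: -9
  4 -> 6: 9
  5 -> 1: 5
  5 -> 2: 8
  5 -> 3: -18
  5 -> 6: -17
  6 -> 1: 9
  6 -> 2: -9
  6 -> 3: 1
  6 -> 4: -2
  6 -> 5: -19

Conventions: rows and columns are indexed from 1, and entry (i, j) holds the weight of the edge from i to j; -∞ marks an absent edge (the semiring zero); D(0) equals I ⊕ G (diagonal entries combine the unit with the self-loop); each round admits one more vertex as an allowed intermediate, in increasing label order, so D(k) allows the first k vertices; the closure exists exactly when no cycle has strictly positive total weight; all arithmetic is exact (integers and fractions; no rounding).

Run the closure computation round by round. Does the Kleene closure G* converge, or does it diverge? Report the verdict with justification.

D(0):
  [0, -∞, -∞, -17, 6, -12]
  [-∞, 0, 8, 0, -1, -∞]
  [-16, -∞, 0, -∞, -6, 2]
  [1, 0, -∞, 0, -9, 9]
  [5, 8, -18, -∞, 0, -17]
  [9, -9, 1, -2, -19, 0]
Detection: at round 1, diagonal entry (5, 5) turns strictly positive.
Key observation: the cycle 5->1->5 has total weight 5 + 6, which is strictly positive.
Answer: DIVERGES — positive cycle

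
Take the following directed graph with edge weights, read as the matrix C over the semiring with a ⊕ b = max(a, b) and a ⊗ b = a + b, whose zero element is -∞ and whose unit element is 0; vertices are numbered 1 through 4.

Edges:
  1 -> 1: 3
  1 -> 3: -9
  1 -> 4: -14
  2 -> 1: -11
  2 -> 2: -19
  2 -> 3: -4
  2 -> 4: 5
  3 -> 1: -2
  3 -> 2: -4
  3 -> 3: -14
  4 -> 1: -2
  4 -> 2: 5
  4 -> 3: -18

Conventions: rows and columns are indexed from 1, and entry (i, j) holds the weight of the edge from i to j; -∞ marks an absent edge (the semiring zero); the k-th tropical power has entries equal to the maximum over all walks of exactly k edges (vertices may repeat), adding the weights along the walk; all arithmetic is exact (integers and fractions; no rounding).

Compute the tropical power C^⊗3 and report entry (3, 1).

C^⊗2:
  [6, -9, -6, -11]
  [3, 10, -13, -14]
  [1, -18, -8, 1]
  [1, -14, 1, 10]
C^⊗3:
  [9, -6, -3, -4]
  [6, -9, 6, 15]
  [4, 6, -8, -13]
  [8, 15, -8, -9]
Key observation: the optimum is the walk 3->1->1->1, with weight (-2) + 3 + 3 = 4.
Optimal value attained by: walk 3->1->1->1.
Answer: (C^⊗3)[3][1] = 4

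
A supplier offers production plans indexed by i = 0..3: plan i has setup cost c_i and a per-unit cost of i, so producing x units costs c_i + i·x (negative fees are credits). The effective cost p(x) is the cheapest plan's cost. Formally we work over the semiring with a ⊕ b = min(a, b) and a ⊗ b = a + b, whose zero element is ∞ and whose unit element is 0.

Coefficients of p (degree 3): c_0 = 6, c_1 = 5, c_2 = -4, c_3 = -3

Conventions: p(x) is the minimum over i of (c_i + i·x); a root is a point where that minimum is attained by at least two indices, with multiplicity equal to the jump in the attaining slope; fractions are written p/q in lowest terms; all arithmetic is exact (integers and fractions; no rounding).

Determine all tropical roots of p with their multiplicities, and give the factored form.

hull edge (i=0, c=6) to (i=2, c=-4): slope -5, span 2
hull edge (i=2, c=-4) to (i=3, c=-3): slope 1, span 1
Factored form: p(x) = -3 ⊗ (x ⊕ (-1)) ⊗ (x ⊕ 5) ⊗ (x ⊕ 5)
Answer: roots = -1 (mult 1), 5 (mult 2)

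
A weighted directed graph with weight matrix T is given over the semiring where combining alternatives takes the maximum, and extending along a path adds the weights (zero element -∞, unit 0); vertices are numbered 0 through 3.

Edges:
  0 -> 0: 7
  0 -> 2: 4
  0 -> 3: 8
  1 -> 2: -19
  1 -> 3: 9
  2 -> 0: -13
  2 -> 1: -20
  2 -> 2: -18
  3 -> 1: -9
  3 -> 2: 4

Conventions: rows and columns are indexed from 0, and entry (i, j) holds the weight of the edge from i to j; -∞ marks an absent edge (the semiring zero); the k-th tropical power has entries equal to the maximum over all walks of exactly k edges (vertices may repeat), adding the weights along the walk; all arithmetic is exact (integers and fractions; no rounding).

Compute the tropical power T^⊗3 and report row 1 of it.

T^⊗2:
  [14, -1, 12, 15]
  [-32, 0, 13, -∞]
  [-6, -38, -9, -5]
  [-9, -16, -14, 0]
T^⊗3:
  [21, 6, 19, 22]
  [0, -7, -5, 9]
  [1, -14, -1, 2]
  [-2, -9, 4, -1]
Answer: row 1 of T^⊗3 = [0, -7, -5, 9]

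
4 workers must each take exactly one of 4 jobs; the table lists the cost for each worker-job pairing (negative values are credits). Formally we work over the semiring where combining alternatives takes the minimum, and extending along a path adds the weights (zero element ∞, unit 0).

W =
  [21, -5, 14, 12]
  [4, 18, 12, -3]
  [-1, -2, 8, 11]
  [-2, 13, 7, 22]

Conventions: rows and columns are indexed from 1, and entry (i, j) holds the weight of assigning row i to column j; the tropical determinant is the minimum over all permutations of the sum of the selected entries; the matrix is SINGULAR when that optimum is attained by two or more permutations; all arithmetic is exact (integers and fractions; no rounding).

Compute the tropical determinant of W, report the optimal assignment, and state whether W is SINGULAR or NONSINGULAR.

σ = (1, 2, 3, 4): 21 + 18 + 8 + 22 = 69
σ = (1, 2, 4, 3): 21 + 18 + 11 + 7 = 57
σ = (1, 3, 2, 4): 21 + 12 + (-2) + 22 = 53
σ = (1, 3, 4, 2): 21 + 12 + 11 + 13 = 57
σ = (1, 4, 2, 3): 21 + (-3) + (-2) + 7 = 23
σ = (1, 4, 3, 2): 21 + (-3) + 8 + 13 = 39
σ = (2, 1, 3, 4): (-5) + 4 + 8 + 22 = 29
σ = (2, 1, 4, 3): (-5) + 4 + 11 + 7 = 17
σ = (2, 3, 1, 4): (-5) + 12 + (-1) + 22 = 28
σ = (2, 3, 4, 1): (-5) + 12 + 11 + (-2) = 16
σ = (2, 4, 1, 3): (-5) + (-3) + (-1) + 7 = -2
σ = (2, 4, 3, 1): (-5) + (-3) + 8 + (-2) = -2
σ = (3, 1, 2, 4): 14 + 4 + (-2) + 22 = 38
σ = (3, 1, 4, 2): 14 + 4 + 11 + 13 = 42
σ = (3, 2, 1, 4): 14 + 18 + (-1) + 22 = 53
σ = (3, 2, 4, 1): 14 + 18 + 11 + (-2) = 41
σ = (3, 4, 1, 2): 14 + (-3) + (-1) + 13 = 23
σ = (3, 4, 2, 1): 14 + (-3) + (-2) + (-2) = 7
σ = (4, 1, 2, 3): 12 + 4 + (-2) + 7 = 21
σ = (4, 1, 3, 2): 12 + 4 + 8 + 13 = 37
σ = (4, 2, 1, 3): 12 + 18 + (-1) + 7 = 36
σ = (4, 2, 3, 1): 12 + 18 + 8 + (-2) = 36
σ = (4, 3, 1, 2): 12 + 12 + (-1) + 13 = 36
σ = (4, 3, 2, 1): 12 + 12 + (-2) + (-2) = 20
Optimal value attained by: σ = (2, 4, 1, 3).
Answer: det⊕(W) = -2; verdict: SINGULAR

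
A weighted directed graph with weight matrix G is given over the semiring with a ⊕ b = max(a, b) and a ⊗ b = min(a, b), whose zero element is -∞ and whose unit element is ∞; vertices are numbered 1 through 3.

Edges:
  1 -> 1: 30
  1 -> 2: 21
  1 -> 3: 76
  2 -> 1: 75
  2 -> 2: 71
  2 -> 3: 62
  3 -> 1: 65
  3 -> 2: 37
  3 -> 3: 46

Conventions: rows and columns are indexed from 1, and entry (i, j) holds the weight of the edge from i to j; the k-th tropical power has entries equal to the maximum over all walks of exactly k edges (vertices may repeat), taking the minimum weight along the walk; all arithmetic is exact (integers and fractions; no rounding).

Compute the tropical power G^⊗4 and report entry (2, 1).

G^⊗2:
  [65, 37, 46]
  [71, 71, 75]
  [46, 37, 65]
G^⊗3:
  [46, 37, 65]
  [71, 71, 71]
  [65, 37, 46]
G^⊗4:
  [65, 37, 46]
  [71, 71, 71]
  [46, 37, 65]
Key observation: the optimum is the walk 2->2->2->2->1, with weight 71 min 71 min 71 min 75 = 71.
Optimal value attained by: walk 2->2->2->2->1.
Answer: (G^⊗4)[2][1] = 71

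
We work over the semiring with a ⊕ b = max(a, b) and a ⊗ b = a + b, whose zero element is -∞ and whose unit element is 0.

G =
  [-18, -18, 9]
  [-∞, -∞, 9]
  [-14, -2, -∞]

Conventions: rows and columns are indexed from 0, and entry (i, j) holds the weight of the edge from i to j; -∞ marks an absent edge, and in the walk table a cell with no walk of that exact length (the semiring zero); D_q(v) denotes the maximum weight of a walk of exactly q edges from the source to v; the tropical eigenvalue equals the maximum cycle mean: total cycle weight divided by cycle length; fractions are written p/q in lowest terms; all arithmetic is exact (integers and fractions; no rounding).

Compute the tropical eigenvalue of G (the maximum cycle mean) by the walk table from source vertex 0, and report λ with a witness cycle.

q=0: [0, -∞, -∞]
q=1: [-18, -18, 9]
q=2: [-5, 7, -9]
q=3: [-23, -11, 16]
Optimal cycle mean attained by: cycle 1->2->1, total 9 + (-2), length 2.
Answer: λ = 7/2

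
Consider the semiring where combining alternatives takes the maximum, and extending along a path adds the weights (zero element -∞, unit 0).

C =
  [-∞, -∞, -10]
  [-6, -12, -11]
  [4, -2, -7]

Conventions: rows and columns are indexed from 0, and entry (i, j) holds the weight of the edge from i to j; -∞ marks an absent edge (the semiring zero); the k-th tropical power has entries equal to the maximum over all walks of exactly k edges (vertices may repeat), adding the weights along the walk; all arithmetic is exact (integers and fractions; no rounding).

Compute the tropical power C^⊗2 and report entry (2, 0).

C^⊗2:
  [-6, -12, -17]
  [-7, -13, -16]
  [-3, -9, -6]
Key observation: the optimum is the walk 2->2->0, with weight (-7) + 4 = -3.
Optimal value attained by: walk 2->2->0.
Answer: (C^⊗2)[2][0] = -3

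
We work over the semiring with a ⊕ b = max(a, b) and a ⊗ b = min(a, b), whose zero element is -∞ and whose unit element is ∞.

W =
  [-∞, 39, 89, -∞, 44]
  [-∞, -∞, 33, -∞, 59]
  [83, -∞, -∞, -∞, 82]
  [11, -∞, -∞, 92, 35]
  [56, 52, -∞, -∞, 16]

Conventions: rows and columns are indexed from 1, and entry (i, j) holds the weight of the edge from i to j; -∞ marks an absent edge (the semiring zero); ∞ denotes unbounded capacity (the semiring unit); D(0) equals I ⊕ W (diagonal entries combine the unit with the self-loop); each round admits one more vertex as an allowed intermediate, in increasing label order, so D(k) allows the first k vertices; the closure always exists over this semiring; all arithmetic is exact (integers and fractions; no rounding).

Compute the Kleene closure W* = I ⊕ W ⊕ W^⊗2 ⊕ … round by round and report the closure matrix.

D(0):
  [∞, 39, 89, -∞, 44]
  [-∞, ∞, 33, -∞, 59]
  [83, -∞, ∞, -∞, 82]
  [11, -∞, -∞, ∞, 35]
  [56, 52, -∞, -∞, ∞]
D(1):
  [∞, 39, 89, -∞, 44]
  [-∞, ∞, 33, -∞, 59]
  [83, 39, ∞, -∞, 82]
  [11, 11, 11, ∞, 35]
  [56, 52, 56, -∞, ∞]
D(2):
  [∞, 39, 89, -∞, 44]
  [-∞, ∞, 33, -∞, 59]
  [83, 39, ∞, -∞, 82]
  [11, 11, 11, ∞, 35]
  [56, 52, 56, -∞, ∞]
D(3):
  [∞, 39, 89, -∞, 82]
  [33, ∞, 33, -∞, 59]
  [83, 39, ∞, -∞, 82]
  [11, 11, 11, ∞, 35]
  [56, 52, 56, -∞, ∞]
D(4):
  [∞, 39, 89, -∞, 82]
  [33, ∞, 33, -∞, 59]
  [83, 39, ∞, -∞, 82]
  [11, 11, 11, ∞, 35]
  [56, 52, 56, -∞, ∞]
D(5):
  [∞, 52, 89, -∞, 82]
  [56, ∞, 56, -∞, 59]
  [83, 52, ∞, -∞, 82]
  [35, 35, 35, ∞, 35]
  [56, 52, 56, -∞, ∞]
Answer: W* = [[∞, 52, 89, -∞, 82], [56, ∞, 56, -∞, 59], [83, 52, ∞, -∞, 82], [35, 35, 35, ∞, 35], [56, 52, 56, -∞, ∞]]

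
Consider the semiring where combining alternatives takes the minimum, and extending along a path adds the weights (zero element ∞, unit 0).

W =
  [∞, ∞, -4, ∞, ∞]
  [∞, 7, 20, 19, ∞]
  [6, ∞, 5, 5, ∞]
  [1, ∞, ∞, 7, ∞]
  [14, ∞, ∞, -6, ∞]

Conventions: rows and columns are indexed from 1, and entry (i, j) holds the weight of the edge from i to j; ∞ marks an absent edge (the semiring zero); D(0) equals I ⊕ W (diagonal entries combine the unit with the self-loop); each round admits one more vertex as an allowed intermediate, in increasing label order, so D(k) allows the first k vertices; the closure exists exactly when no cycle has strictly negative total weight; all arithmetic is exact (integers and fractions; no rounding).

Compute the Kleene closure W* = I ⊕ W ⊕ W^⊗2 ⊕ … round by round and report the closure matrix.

D(0):
  [0, ∞, -4, ∞, ∞]
  [∞, 0, 20, 19, ∞]
  [6, ∞, 0, 5, ∞]
  [1, ∞, ∞, 0, ∞]
  [14, ∞, ∞, -6, 0]
D(1):
  [0, ∞, -4, ∞, ∞]
  [∞, 0, 20, 19, ∞]
  [6, ∞, 0, 5, ∞]
  [1, ∞, -3, 0, ∞]
  [14, ∞, 10, -6, 0]
D(2):
  [0, ∞, -4, ∞, ∞]
  [∞, 0, 20, 19, ∞]
  [6, ∞, 0, 5, ∞]
  [1, ∞, -3, 0, ∞]
  [14, ∞, 10, -6, 0]
D(3):
  [0, ∞, -4, 1, ∞]
  [26, 0, 20, 19, ∞]
  [6, ∞, 0, 5, ∞]
  [1, ∞, -3, 0, ∞]
  [14, ∞, 10, -6, 0]
D(4):
  [0, ∞, -4, 1, ∞]
  [20, 0, 16, 19, ∞]
  [6, ∞, 0, 5, ∞]
  [1, ∞, -3, 0, ∞]
  [-5, ∞, -9, -6, 0]
D(5):
  [0, ∞, -4, 1, ∞]
  [20, 0, 16, 19, ∞]
  [6, ∞, 0, 5, ∞]
  [1, ∞, -3, 0, ∞]
  [-5, ∞, -9, -6, 0]
Answer: W* = [[0, ∞, -4, 1, ∞], [20, 0, 16, 19, ∞], [6, ∞, 0, 5, ∞], [1, ∞, -3, 0, ∞], [-5, ∞, -9, -6, 0]]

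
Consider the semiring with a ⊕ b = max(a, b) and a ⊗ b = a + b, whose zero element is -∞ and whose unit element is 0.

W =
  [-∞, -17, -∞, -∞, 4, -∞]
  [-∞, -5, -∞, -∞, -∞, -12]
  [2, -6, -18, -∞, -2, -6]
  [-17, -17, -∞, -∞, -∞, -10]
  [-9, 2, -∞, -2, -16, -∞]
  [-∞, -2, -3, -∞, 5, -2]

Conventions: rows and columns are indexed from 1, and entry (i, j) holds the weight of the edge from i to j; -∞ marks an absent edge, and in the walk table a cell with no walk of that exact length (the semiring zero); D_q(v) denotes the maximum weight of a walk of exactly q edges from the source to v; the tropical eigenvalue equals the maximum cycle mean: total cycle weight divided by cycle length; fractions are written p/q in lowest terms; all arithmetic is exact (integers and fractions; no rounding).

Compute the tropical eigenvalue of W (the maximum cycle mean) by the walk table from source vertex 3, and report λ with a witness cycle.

q=0: [-∞, -∞, 0, -∞, -∞, -∞]
q=1: [2, -6, -18, -∞, -2, -6]
q=2: [-11, 0, -9, -4, 6, -8]
q=3: [-3, 8, -11, 4, -3, -10]
q=4: [-9, 3, -13, -5, 1, -4]
q=5: [-8, 3, -7, -1, 1, -6]
q=6: [-5, 3, -9, -1, -1, -8]
Optimal cycle mean attained by: cycle 1->5->2->6->3->1, total 4 + 2 + (-12) + (-3) + 2, length 5.
Answer: λ = -7/5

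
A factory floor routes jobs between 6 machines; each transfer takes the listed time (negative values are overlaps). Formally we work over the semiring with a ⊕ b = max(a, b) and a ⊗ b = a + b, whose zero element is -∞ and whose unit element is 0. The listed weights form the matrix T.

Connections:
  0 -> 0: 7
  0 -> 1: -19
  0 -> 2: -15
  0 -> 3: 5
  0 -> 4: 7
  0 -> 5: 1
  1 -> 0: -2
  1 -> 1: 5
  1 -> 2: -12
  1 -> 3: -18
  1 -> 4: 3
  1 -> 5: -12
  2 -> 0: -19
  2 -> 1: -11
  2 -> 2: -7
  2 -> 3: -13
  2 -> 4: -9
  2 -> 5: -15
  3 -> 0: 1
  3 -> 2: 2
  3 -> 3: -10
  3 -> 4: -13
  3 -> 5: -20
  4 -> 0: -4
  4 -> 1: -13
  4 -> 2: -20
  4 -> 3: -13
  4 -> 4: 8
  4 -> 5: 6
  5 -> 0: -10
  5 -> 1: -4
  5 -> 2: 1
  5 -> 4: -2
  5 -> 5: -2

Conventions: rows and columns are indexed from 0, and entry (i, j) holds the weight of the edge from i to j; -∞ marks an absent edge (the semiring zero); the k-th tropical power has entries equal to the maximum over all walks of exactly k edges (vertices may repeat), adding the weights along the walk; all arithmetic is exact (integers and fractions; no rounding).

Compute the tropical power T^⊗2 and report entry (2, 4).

T^⊗2:
  [14, -3, 7, 12, 15, 13]
  [5, 10, -7, 3, 11, 9]
  [-12, -6, -11, -14, -1, -3]
  [8, -9, -5, 6, 8, 2]
  [4, 2, 7, 1, 16, 14]
  [-3, 1, -1, -5, 6, 4]
Key observation: the optimum is the walk 2->4->4, with weight (-9) + 8 = -1.
Optimal value attained by: walk 2->4->4.
Answer: (T^⊗2)[2][4] = -1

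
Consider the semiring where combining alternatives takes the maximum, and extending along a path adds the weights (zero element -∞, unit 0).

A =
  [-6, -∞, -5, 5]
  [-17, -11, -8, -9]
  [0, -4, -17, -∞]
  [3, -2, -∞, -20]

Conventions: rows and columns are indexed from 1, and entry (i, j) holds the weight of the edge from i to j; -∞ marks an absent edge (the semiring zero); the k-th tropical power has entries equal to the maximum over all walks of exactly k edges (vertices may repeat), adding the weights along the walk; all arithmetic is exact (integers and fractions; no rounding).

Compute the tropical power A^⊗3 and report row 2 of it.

A^⊗2:
  [8, 3, -11, -1]
  [-6, -11, -19, -12]
  [-6, -15, -5, 5]
  [-3, -13, -2, 8]
A^⊗3:
  [2, -3, 3, 13]
  [-9, -14, -11, -1]
  [8, 3, -11, -1]
  [11, 6, -8, 2]
Answer: row 2 of A^⊗3 = [-9, -14, -11, -1]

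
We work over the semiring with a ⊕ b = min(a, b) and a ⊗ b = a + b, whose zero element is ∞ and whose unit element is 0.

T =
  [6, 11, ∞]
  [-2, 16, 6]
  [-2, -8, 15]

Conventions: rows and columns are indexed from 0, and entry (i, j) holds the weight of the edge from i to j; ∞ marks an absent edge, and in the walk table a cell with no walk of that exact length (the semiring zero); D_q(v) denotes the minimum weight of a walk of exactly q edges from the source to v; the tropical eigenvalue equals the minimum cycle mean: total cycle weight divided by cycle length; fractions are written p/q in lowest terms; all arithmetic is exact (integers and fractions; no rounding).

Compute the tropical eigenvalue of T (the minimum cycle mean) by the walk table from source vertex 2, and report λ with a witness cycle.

q=0: [∞, ∞, 0]
q=1: [-2, -8, 15]
q=2: [-10, 7, -2]
q=3: [-4, -10, 13]
Optimal cycle mean attained by: cycle 1->2->1, total 6 + (-8), length 2.
Answer: λ = -1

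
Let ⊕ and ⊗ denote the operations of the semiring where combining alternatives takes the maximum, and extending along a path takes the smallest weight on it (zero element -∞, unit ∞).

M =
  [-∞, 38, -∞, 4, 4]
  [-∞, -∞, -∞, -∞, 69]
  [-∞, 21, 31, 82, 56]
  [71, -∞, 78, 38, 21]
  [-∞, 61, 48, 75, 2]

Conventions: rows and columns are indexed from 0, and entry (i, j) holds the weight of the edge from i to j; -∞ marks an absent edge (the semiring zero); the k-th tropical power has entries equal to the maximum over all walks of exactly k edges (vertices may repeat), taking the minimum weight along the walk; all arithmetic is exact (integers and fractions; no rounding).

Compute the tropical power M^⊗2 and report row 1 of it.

M^⊗2:
  [4, 4, 4, 4, 38]
  [-∞, 61, 48, 69, 2]
  [71, 56, 78, 56, 31]
  [38, 38, 38, 78, 56]
  [71, 21, 75, 48, 61]
Answer: row 1 of M^⊗2 = [-∞, 61, 48, 69, 2]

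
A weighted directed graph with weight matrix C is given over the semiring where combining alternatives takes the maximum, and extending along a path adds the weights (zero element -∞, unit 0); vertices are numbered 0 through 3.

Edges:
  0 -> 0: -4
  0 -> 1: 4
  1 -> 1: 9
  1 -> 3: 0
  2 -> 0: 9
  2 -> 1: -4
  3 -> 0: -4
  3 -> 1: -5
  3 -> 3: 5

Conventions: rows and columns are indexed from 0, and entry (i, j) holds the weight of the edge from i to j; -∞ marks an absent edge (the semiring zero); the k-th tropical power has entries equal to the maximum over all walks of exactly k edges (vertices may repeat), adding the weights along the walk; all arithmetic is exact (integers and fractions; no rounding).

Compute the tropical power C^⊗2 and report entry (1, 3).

C^⊗2:
  [-8, 13, -∞, 4]
  [-4, 18, -∞, 9]
  [5, 13, -∞, -4]
  [1, 4, -∞, 10]
Key observation: the optimum is the walk 1->1->3, with weight 9 + 0 = 9.
Optimal value attained by: walk 1->1->3.
Answer: (C^⊗2)[1][3] = 9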